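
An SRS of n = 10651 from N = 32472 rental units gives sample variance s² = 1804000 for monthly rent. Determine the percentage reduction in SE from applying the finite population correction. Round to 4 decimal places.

f = n/N = 10651/32472 = 0.32800567.
SE_no-fpc = √(s²/n) = 13.014368; SE_fpc = √((1−f)s²/n) = 10.668562.
Ratio = √(1−f) = 0.81975261. Reduction = 100·(1 − 0.81975261) = 18.0247%.

18.0247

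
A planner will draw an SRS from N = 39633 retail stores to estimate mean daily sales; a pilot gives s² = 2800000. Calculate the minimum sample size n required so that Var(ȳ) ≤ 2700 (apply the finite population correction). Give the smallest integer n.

Without fpc, n₀ = s²/D = 2800000/2700 = 1037.0370.
With fpc, (1 − n/N)·s²/n ≤ D requires n ≥ n₀/(1 + n₀/N) = 1037.0370/(1 + 1037.0370/39633) = 1010.5938.
Rounding up, n = 1011.

1011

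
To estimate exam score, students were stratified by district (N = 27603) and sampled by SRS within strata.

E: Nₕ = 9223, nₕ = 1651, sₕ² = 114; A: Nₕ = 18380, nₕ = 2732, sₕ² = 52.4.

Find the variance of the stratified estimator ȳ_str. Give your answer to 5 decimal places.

0.01357

Var(ȳ_str) = Σₕ Wₕ²(1 − fₕ)sₕ²/nₕ with Wₕ = Nₕ/N, N = 27603.
E: Wₕ = 0.33413035; term = 0.33413035²·(1 − 0.17900900)·114/1651 = 0.0063288969.
A: Wₕ = 0.66586965; term = 0.66586965²·(1 − 0.14863983)·52.4/2732 = 0.0072400633.
Sum = 0.01356896.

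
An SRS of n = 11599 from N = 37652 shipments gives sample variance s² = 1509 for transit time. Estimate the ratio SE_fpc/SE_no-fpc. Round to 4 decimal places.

0.8318

f = n/N = 11599/37652 = 0.30805800.
SE_no-fpc = √(s²/n) = 0.3606902; SE_fpc = √((1−f)s²/n) = 0.30003311.
Ratio = √(1−f) = 0.83183051.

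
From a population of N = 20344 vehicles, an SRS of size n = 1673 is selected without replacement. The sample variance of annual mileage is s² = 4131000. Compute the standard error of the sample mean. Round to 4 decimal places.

47.6042

Under SRS without replacement, Var(ȳ) = (1 − f)·s²/n with f = n/N = 1673/20344 = 0.08223555.
Var(ȳ) = (1 − 0.08223555)·4131000/1673 = 0.91776445·2469.217 = 2266.1596.
SE(ȳ) = √(2266.1596) = 47.6042.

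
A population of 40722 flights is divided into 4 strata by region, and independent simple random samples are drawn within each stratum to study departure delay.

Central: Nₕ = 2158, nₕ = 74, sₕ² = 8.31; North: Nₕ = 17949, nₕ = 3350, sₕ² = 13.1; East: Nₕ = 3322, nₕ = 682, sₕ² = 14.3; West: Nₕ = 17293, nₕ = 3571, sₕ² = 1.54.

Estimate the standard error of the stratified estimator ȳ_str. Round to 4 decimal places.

0.0331

Var(ȳ_str) = Σₕ Wₕ²(1 − fₕ)sₕ²/nₕ with Wₕ = Nₕ/N, N = 40722.
Central: Wₕ = 0.05299347; term = 0.05299347²·(1 − 0.03429101)·8.31/74 = 3.0455116 × 10^-4.
North: Wₕ = 0.44076912; term = 0.44076912²·(1 − 0.18663992)·13.1/3350 = 6.1791915 × 10^-4.
East: Wₕ = 0.08157753; term = 0.08157753²·(1 − 0.20529801)·14.3/682 = 1.1089118 × 10^-4.
West: Wₕ = 0.42465989; term = 0.42465989²·(1 − 0.20649974)·1.54/3571 = 6.1710694 × 10^-5.
Sum = 0.0010950722.
SE = √(0.0010950722) = 0.0331.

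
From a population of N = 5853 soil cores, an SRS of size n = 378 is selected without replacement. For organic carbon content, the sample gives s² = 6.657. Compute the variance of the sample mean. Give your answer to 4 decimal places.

Under SRS without replacement, Var(ȳ) = (1 − f)·s²/n with f = n/N = 378/5853 = 0.06458227.
Var(ȳ) = (1 − 0.06458227)·6.657/378 = 0.93541773·0.017611111 = 0.016473746.

0.0165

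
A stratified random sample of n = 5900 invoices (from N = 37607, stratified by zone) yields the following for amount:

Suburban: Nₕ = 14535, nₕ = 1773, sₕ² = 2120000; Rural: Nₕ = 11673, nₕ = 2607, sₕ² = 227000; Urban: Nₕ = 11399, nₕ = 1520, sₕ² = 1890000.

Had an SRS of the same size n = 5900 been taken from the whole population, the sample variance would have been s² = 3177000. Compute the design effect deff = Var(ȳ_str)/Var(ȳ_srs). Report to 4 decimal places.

Var(ȳ_str) = Σ Wₕ²(1−fₕ)sₕ²/nₕ with Wₕ = Nₕ/37607:
  Suburban: (14535/37607)²·(1−1773/14535)·2120000/1773 = 156.82797
  Rural: (11673/37607)²·(1−2607/11673)·227000/2607 = 6.5154684
  Urban: (11399/37607)²·(1−1520/11399)·1890000/1520 = 99.005786
  → Var(ȳ_str) = 262.34922.
Var(ȳ_srs) = (1 − 5900/37607)·3177000/5900 = 453.99562.
deff = 262.34922 / 453.99562 = 0.5779.

0.5779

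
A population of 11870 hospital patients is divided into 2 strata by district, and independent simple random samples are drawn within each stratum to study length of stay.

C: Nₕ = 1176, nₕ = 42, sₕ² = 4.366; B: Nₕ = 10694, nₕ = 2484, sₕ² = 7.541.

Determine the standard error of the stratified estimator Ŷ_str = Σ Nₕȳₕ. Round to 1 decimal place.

Var(Ŷ_str) = Σₕ Nₕ²(1 − fₕ)sₕ²/nₕ.
C: 1176²·(1 − 42/1176)·4.366/42 = 138629.23.
B: 10694²·(1 − 2484/10694)·7.541/2484 = 266538.95.
Sum = 405168.18.
SE = √(405168.18) = 636.5.

636.5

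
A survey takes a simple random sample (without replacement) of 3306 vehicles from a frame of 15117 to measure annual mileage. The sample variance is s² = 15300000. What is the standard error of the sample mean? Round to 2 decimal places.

Under SRS without replacement, Var(ȳ) = (1 − f)·s²/n with f = n/N = 3306/15117 = 0.21869419.
Var(ȳ) = (1 − 0.21869419)·15300000/3306 = 0.78130581·4627.9492 = 3615.8436.
SE(ȳ) = √(3615.8436) = 60.13.

60.13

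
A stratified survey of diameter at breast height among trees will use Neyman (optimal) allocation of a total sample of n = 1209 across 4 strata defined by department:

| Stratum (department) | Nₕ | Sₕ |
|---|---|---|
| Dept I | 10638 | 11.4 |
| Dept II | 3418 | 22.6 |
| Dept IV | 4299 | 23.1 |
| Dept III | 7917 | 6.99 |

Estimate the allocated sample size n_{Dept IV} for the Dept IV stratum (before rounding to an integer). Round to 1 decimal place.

340.0

Neyman allocation: nₕ = n·NₕSₕ / Σⱼ NⱼSⱼ.
Σ NⱼSⱼ = 10638·11.4 + 3418·22.6 + 4299·23.1 + 7917·6.99 = 353166.73.
n_{Dept IV} = 1209·4299·23.1 / 353166.73 = 340.0.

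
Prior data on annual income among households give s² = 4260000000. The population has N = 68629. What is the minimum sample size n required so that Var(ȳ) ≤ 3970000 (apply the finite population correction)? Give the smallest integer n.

Without fpc, n₀ = s²/D = 4260000000/3970000 = 1073.0479.
With fpc, (1 − n/N)·s²/n ≤ D requires n ≥ n₀/(1 + n₀/N) = 1073.0479/(1 + 1073.0479/68629) = 1056.5286.
Rounding up, n = 1057.

1057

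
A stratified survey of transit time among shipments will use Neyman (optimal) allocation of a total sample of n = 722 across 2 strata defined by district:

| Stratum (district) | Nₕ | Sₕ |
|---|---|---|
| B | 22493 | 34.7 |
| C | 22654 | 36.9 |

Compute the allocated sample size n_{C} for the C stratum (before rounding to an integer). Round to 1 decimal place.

373.4

Neyman allocation: nₕ = n·NₕSₕ / Σⱼ NⱼSⱼ.
Σ NⱼSⱼ = 22493·34.7 + 22654·36.9 = 1.6164397 × 10^6.
n_{C} = 722·22654·36.9 / (1.6164397 × 10^6) = 373.4.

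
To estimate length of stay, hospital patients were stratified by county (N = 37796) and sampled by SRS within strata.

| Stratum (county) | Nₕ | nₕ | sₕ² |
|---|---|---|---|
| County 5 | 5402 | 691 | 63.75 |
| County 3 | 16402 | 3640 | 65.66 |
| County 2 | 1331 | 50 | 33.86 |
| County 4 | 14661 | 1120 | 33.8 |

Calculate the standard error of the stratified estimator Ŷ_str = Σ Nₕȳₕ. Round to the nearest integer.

3643

Var(Ŷ_str) = Σₕ Nₕ²(1 − fₕ)sₕ²/nₕ.
County 5: 5402²·(1 − 691/5402)·63.75/691 = 2.3478472 × 10^6.
County 3: 16402²·(1 − 3640/16402)·65.66/3640 = 3.7758527 × 10^6.
County 2: 1331²·(1 − 50/1331)·33.86/50 = 1.1546334 × 10^6.
County 4: 14661²·(1 − 1120/14661)·33.8/1120 = 5.9911889 × 10^6.
Sum = 1.3269522 × 10^7.
SE = √(1.3269522 × 10^7) = 3643.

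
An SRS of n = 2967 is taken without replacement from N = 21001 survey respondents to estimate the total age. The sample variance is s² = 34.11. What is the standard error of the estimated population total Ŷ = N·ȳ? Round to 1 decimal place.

Var(Ŷ) = N²·Var(ȳ) = N²·(1 − n/N)·s²/n.
f = 2967/21001 = 0.14127899; Var(ȳ) = 0.85872101·34.11/2967 = 0.0098722527.
Var(Ŷ) = 21001² · 0.0098722527 = 4.3540781 × 10^6.
SE(Ŷ) = √(4.3540781 × 10^6) = 2086.6.

2086.6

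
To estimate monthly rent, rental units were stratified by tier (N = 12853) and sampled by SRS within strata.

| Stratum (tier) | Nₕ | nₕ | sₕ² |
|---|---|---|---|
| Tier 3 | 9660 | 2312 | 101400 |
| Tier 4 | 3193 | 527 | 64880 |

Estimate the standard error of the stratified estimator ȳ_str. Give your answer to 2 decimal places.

Var(ȳ_str) = Σₕ Wₕ²(1 − fₕ)sₕ²/nₕ with Wₕ = Nₕ/N, N = 12853.
Tier 3: Wₕ = 0.75157551; term = 0.75157551²·(1 − 0.23933747)·101400/2312 = 18.84462.
Tier 4: Wₕ = 0.24842449; term = 0.24842449²·(1 − 0.16504854)·64880/527 = 6.3438116.
Sum = 25.188432.
SE = √(25.188432) = 5.02.

5.02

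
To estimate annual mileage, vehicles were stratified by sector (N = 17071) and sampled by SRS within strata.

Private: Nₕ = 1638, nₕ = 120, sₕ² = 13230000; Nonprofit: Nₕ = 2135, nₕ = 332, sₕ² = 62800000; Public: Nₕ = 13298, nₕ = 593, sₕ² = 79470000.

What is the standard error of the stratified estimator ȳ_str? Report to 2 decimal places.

Var(ȳ_str) = Σₕ Wₕ²(1 − fₕ)sₕ²/nₕ with Wₕ = Nₕ/N, N = 17071.
Private: Wₕ = 0.09595220; term = 0.09595220²·(1 − 0.07326007)·13230000/120 = 940.6896.
Nonprofit: Wₕ = 0.12506590; term = 0.12506590²·(1 − 0.15550351)·62800000/332 = 2498.6029.
Public: Wₕ = 0.77898190; term = 0.77898190²·(1 − 0.04459317)·79470000/593 = 77694.736.
Sum = 81134.029.
SE = √(81134.029) = 284.84.

284.84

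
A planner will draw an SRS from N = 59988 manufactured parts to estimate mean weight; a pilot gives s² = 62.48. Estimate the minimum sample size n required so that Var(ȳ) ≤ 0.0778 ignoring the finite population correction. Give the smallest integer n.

804

Without fpc, n₀ = s²/D = 62.48/0.0778 = 803.0848.
Rounding up, n = 804.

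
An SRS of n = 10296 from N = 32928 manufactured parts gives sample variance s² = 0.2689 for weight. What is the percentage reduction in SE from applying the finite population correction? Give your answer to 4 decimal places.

f = n/N = 10296/32928 = 0.31268222.
SE_no-fpc = √(s²/n) = 0.0051104734; SE_fpc = √((1−f)s²/n) = 0.0042368191.
Ratio = √(1−f) = 0.82904631. Reduction = 100·(1 − 0.82904631) = 17.0954%.

17.0954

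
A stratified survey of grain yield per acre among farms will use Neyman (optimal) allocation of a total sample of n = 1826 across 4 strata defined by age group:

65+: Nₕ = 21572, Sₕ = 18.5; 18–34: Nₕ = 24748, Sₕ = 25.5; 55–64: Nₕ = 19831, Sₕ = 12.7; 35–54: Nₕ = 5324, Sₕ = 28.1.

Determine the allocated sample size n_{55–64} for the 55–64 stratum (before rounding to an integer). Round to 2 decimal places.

Neyman allocation: nₕ = n·NₕSₕ / Σⱼ NⱼSⱼ.
Σ NⱼSⱼ = 21572·18.5 + 24748·25.5 + 19831·12.7 + 5324·28.1 = 1.4316141 × 10^6.
n_{55–64} = 1826·19831·12.7 / (1.4316141 × 10^6) = 321.24.

321.24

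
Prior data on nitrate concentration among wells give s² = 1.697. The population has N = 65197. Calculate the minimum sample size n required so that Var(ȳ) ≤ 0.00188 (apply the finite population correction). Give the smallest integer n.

Without fpc, n₀ = s²/D = 1.697/0.00188 = 902.6596.
With fpc, (1 − n/N)·s²/n ≤ D requires n ≥ n₀/(1 + n₀/N) = 902.6596/(1 + 902.6596/65197) = 890.3328.
Rounding up, n = 891.

891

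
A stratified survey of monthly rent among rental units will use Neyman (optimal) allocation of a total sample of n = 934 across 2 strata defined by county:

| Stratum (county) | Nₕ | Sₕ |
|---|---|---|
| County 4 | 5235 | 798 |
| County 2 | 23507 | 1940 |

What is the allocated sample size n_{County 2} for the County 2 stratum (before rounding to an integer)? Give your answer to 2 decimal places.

855.62

Neyman allocation: nₕ = n·NₕSₕ / Σⱼ NⱼSⱼ.
Σ NⱼSⱼ = 5235·798 + 23507·1940 = 4.978111 × 10^7.
n_{County 2} = 934·23507·1940 / (4.978111 × 10^7) = 855.62.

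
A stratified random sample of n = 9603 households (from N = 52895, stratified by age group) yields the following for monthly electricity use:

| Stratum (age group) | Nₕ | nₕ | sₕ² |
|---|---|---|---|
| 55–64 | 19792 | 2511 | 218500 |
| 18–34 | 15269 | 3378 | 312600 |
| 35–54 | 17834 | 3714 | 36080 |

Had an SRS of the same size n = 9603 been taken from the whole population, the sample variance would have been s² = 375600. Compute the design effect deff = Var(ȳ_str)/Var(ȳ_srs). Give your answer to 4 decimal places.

0.5472

Var(ȳ_str) = Σ Wₕ²(1−fₕ)sₕ²/nₕ with Wₕ = Nₕ/52895:
  55–64: (19792/52895)²·(1−2511/19792)·218500/2511 = 10.637364
  18–34: (15269/52895)²·(1−3378/15269)·312600/3378 = 6.0052219
  35–54: (17834/52895)²·(1−3714/17834)·36080/3714 = 0.87433698
  → Var(ȳ_str) = 17.516923.
Var(ȳ_srs) = (1 − 9603/52895)·375600/9603 = 32.011917.
deff = 17.516923 / 32.011917 = 0.5472.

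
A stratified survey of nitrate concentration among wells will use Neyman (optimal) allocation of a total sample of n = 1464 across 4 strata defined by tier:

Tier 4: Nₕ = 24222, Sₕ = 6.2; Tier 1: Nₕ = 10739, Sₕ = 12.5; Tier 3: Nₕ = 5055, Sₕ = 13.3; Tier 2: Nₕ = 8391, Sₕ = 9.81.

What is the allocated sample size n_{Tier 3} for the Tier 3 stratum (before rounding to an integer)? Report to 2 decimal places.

226.81

Neyman allocation: nₕ = n·NₕSₕ / Σⱼ NⱼSⱼ.
Σ NⱼSⱼ = 24222·6.2 + 10739·12.5 + 5055·13.3 + 8391·9.81 = 433961.11.
n_{Tier 3} = 1464·5055·13.3 / 433961.11 = 226.81.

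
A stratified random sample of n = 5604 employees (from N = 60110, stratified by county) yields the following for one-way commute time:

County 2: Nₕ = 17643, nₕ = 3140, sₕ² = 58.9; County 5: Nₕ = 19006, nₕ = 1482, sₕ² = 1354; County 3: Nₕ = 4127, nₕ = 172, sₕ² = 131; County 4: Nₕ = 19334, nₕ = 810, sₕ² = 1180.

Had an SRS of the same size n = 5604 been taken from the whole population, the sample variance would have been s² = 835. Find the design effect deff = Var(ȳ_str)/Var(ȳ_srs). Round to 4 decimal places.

1.7274

Var(ȳ_str) = Σ Wₕ²(1−fₕ)sₕ²/nₕ with Wₕ = Nₕ/60110:
  County 2: (17643/60110)²·(1−3140/17643)·58.9/3140 = 0.0013283804
  County 5: (19006/60110)²·(1−1482/19006)·1354/1482 = 0.084217234
  County 3: (4127/60110)²·(1−172/4127)·131/172 = 0.0034405696
  County 4: (19334/60110)²·(1−810/19334)·1180/810 = 0.14439761
  → Var(ȳ_str) = 0.23338379.
Var(ȳ_srs) = (1 − 5604/60110)·835/5604 = 0.13510951.
deff = 0.23338379 / 0.13510951 = 1.7274.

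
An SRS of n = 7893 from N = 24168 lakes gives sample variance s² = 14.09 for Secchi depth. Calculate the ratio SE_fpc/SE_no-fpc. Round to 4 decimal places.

0.8206

f = n/N = 7893/24168 = 0.32658888.
SE_no-fpc = √(s²/n) = 0.042250752; SE_fpc = √((1−f)s²/n) = 0.034671656.
Ratio = √(1−f) = 0.82061631.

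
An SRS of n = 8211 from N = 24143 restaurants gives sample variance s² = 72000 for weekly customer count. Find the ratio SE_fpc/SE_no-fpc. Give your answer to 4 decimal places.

f = n/N = 8211/24143 = 0.34009858.
SE_no-fpc = √(s²/n) = 2.9612033; SE_fpc = √((1−f)s²/n) = 2.4055133.
Ratio = √(1−f) = 0.81234317.

0.8123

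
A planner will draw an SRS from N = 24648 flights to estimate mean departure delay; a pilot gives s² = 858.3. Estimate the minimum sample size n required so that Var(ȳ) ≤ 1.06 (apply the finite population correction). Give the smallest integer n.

Without fpc, n₀ = s²/D = 858.3/1.06 = 809.7170.
With fpc, (1 − n/N)·s²/n ≤ D requires n ≥ n₀/(1 + n₀/N) = 809.7170/(1 + 809.7170/24648) = 783.9629.
Rounding up, n = 784.

784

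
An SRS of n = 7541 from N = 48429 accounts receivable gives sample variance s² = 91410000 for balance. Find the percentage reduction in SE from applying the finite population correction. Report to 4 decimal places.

8.1149

f = n/N = 7541/48429 = 0.15571249.
SE_no-fpc = √(s²/n) = 110.09875; SE_fpc = √((1−f)s²/n) = 101.16437.
Ratio = √(1−f) = 0.91885119. Reduction = 100·(1 − 0.91885119) = 8.1149%.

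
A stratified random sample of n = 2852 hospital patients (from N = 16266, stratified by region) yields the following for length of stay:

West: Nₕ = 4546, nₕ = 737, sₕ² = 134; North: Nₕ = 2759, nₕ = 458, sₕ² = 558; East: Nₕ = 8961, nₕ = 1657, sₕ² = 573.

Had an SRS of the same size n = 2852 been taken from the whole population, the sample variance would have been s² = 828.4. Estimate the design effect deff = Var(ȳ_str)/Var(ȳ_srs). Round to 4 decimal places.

0.5288

Var(ȳ_str) = Σ Wₕ²(1−fₕ)sₕ²/nₕ with Wₕ = Nₕ/16266:
  West: (4546/16266)²·(1−737/4546)·134/737 = 0.011899157
  North: (2759/16266)²·(1−458/2759)·558/458 = 0.029233143
  East: (8961/16266)²·(1−1657/8961)·573/1657 = 0.085543658
  → Var(ȳ_str) = 0.12667596.
Var(ȳ_srs) = (1 − 2852/16266)·828.4/2852 = 0.23953452.
deff = 0.12667596 / 0.23953452 = 0.5288.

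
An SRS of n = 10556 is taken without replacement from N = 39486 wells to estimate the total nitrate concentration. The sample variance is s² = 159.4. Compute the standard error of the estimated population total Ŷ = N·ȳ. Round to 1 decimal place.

Var(Ŷ) = N²·Var(ȳ) = N²·(1 − n/N)·s²/n.
f = 10556/39486 = 0.26733526; Var(ȳ) = 0.73266474·159.4/10556 = 0.011063543.
Var(Ŷ) = 39486² · 0.011063543 = 1.7249659 × 10^7.
SE(Ŷ) = √(1.7249659 × 10^7) = 4153.3.

4153.3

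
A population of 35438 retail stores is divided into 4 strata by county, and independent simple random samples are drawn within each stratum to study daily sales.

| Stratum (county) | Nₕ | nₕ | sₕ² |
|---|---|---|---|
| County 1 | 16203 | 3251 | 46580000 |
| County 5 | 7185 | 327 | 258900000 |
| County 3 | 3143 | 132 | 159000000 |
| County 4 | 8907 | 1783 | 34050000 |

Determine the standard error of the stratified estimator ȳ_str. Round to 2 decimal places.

208.57

Var(ȳ_str) = Σₕ Wₕ²(1 − fₕ)sₕ²/nₕ with Wₕ = Nₕ/N, N = 35438.
County 1: Wₕ = 0.45722106; term = 0.45722106²·(1 − 0.20064186)·46580000/3251 = 2394.2879.
County 5: Wₕ = 0.20274846; term = 0.20274846²·(1 − 0.04551148)·258900000/327 = 31064.913.
County 3: Wₕ = 0.08869011; term = 0.08869011²·(1 − 0.04199809)·159000000/132 = 9076.9496.
County 4: Wₕ = 0.25134037; term = 0.25134037²·(1 − 0.20017963)·34050000/1783 = 964.90094.
Sum = 43501.051.
SE = √(43501.051) = 208.57.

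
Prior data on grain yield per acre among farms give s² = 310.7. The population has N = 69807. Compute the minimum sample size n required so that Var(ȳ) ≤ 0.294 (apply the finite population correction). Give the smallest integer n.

1042

Without fpc, n₀ = s²/D = 310.7/0.294 = 1056.8027.
With fpc, (1 − n/N)·s²/n ≤ D requires n ≥ n₀/(1 + n₀/N) = 1056.8027/(1 + 1056.8027/69807) = 1041.0424.
Rounding up, n = 1042.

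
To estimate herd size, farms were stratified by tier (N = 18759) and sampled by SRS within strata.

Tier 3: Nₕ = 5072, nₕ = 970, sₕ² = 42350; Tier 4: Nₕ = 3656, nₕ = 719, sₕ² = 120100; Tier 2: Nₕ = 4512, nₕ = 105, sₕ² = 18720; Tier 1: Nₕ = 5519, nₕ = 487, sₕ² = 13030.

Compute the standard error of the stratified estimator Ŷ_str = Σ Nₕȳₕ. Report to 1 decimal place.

Var(Ŷ_str) = Σₕ Nₕ²(1 − fₕ)sₕ²/nₕ.
Tier 3: 5072²·(1 − 970/5072)·42350/970 = 9.0835703 × 10^8.
Tier 4: 3656²·(1 − 719/3656)·120100/719 = 1.7935944 × 10^9.
Tier 2: 4512²·(1 − 105/4512)·18720/105 = 3.5451016 × 10^9.
Tier 1: 5519²·(1 − 487/5519)·13030/487 = 7.4304734 × 10^8.
Sum = 6.9901004 × 10^9.
SE = √(6.9901004 × 10^9) = 83606.8.

83606.8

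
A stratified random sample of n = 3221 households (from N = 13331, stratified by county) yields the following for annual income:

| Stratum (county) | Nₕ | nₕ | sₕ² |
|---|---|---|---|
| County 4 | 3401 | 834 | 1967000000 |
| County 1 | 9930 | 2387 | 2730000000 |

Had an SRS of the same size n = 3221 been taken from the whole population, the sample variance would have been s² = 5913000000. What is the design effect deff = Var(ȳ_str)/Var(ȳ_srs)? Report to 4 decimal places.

0.4295

Var(ȳ_str) = Σ Wₕ²(1−fₕ)sₕ²/nₕ with Wₕ = Nₕ/13331:
  County 4: (3401/13331)²·(1−834/3401)·1967000000/834 = 115863.16
  County 1: (9930/13331)²·(1−2387/9930)·2730000000/2387 = 482034.51
  → Var(ȳ_str) = 597897.67.
Var(ȳ_srs) = (1 − 3221/13331)·5913000000/3221 = 1.3922127 × 10^6.
deff = 597897.67 / (1.3922127 × 10^6) = 0.4295.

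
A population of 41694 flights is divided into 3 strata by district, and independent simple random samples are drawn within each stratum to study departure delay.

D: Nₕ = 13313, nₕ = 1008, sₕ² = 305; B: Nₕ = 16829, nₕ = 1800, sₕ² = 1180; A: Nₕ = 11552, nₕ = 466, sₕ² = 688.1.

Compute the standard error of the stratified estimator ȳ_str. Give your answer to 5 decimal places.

Var(ȳ_str) = Σₕ Wₕ²(1 − fₕ)sₕ²/nₕ with Wₕ = Nₕ/N, N = 41694.
D: Wₕ = 0.31930254; term = 0.31930254²·(1 − 0.07571547)·305/1008 = 0.028513448.
B: Wₕ = 0.40363122; term = 0.40363122²·(1 − 0.10695823)·1180/1800 = 0.095378563.
A: Wₕ = 0.27706624; term = 0.27706624²·(1 − 0.04033934)·688.1/466 = 0.10878038.
Sum = 0.23267239.
SE = √(0.23267239) = 0.48236.

0.48236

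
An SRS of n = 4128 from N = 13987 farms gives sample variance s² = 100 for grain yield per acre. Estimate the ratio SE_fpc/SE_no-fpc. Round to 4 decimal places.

0.8396

f = n/N = 4128/13987 = 0.29513119.
SE_no-fpc = √(s²/n) = 0.1556432; SE_fpc = √((1−f)s²/n) = 0.13067253.
Ratio = √(1−f) = 0.83956465.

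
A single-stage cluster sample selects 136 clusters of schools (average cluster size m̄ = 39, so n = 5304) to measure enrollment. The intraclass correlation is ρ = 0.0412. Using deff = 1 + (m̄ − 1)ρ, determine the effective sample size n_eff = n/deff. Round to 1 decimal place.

deff = 1 + (39 − 1)·0.0412 = 1 + 1.5656 = 2.5656.
n_eff = 5304 / 2.5656 = 2067.4.

2067.4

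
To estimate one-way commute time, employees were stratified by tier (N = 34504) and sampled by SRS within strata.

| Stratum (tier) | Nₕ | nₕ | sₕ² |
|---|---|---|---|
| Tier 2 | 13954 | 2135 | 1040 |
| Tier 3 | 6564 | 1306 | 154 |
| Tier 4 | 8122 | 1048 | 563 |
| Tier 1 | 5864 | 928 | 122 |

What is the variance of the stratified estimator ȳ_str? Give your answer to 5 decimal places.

0.10002

Var(ȳ_str) = Σₕ Wₕ²(1 − fₕ)sₕ²/nₕ with Wₕ = Nₕ/N, N = 34504.
Tier 2: Wₕ = 0.40441688; term = 0.40441688²·(1 − 0.15300272)·1040/2135 = 0.067480147.
Tier 3: Wₕ = 0.19023881; term = 0.19023881²·(1 − 0.19896405)·154/1306 = 0.0034184388.
Tier 4: Wₕ = 0.23539300; term = 0.23539300²·(1 − 0.12903226)·563/1048 = 0.025926045.
Tier 1: Wₕ = 0.16995131; term = 0.16995131²·(1 − 0.15825375)·122/928 = 0.0031962598.
Sum = 0.10002089.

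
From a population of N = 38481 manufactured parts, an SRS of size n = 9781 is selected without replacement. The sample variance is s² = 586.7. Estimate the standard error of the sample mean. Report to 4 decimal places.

Under SRS without replacement, Var(ȳ) = (1 − f)·s²/n with f = n/N = 9781/38481 = 0.25417739.
Var(ȳ) = (1 − 0.25417739)·586.7/9781 = 0.74582261·0.059983642 = 0.044737156.
SE(ȳ) = √(0.044737156) = 0.2115.

0.2115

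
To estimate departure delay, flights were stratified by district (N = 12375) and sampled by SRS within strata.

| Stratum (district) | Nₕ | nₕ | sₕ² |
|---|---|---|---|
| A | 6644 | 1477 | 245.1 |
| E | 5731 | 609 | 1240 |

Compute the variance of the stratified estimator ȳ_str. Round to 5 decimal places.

0.42749

Var(ȳ_str) = Σₕ Wₕ²(1 − fₕ)sₕ²/nₕ with Wₕ = Nₕ/N, N = 12375.
A: Wₕ = 0.53688889; term = 0.53688889²·(1 − 0.22230584)·245.1/1477 = 0.03719979.
E: Wₕ = 0.46311111; term = 0.46311111²·(1 − 0.10626418)·1240/609 = 0.39028689.
Sum = 0.42748668.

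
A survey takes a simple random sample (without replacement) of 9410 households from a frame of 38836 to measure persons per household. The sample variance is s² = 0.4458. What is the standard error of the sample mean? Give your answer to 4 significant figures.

Under SRS without replacement, Var(ȳ) = (1 − f)·s²/n with f = n/N = 9410/38836 = 0.24230096.
Var(ȳ) = (1 − 0.24230096)·0.4458/9410 = 0.75769904·4.7375133 × 10^-5 = 3.5896093 × 10^-5.
SE(ȳ) = √(3.5896093 × 10^-5) = 0.005991.

0.005991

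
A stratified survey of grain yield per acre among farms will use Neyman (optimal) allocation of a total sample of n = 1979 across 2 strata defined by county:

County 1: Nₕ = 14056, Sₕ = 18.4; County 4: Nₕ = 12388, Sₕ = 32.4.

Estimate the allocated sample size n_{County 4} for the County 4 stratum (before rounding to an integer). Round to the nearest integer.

1204

Neyman allocation: nₕ = n·NₕSₕ / Σⱼ NⱼSⱼ.
Σ NⱼSⱼ = 14056·18.4 + 12388·32.4 = 660001.6.
n_{County 4} = 1979·12388·32.4 / 660001.6 = 1204.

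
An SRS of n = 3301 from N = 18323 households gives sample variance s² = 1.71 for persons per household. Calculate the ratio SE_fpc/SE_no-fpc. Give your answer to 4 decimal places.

f = n/N = 3301/18323 = 0.18015609.
SE_no-fpc = √(s²/n) = 0.022760159; SE_fpc = √((1−f)s²/n) = 0.020608239.
Ratio = √(1−f) = 0.90545232.

0.9055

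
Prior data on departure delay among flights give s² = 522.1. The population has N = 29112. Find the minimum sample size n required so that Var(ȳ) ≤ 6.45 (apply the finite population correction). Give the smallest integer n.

Without fpc, n₀ = s²/D = 522.1/6.45 = 80.9457.
With fpc, (1 − n/N)·s²/n ≤ D requires n ≥ n₀/(1 + n₀/N) = 80.9457/(1 + 80.9457/29112) = 80.7213.
Rounding up, n = 81.

81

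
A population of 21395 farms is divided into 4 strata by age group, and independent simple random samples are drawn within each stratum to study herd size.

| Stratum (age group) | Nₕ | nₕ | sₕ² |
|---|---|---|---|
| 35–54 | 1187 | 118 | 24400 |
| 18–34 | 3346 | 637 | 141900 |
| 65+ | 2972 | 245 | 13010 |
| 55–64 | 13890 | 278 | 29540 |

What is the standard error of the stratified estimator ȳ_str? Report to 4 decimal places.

Var(ȳ_str) = Σₕ Wₕ²(1 − fₕ)sₕ²/nₕ with Wₕ = Nₕ/N, N = 21395.
35–54: Wₕ = 0.05548025; term = 0.05548025²·(1 − 0.09941028)·24400/118 = 0.57320723.
18–34: Wₕ = 0.15639168; term = 0.15639168²·(1 − 0.19037657)·141900/637 = 4.4111652.
65+: Wₕ = 0.13891096; term = 0.13891096²·(1 − 0.08243607)·13010/245 = 0.94020071.
55–64: Wₕ = 0.64921711; term = 0.64921711²·(1 − 0.02001440)·29540/278 = 43.889972.
Sum = 49.814545.
SE = √(49.814545) = 7.0579.

7.0579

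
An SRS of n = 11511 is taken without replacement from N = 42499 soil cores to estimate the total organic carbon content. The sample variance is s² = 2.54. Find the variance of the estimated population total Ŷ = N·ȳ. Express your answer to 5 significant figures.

Var(Ŷ) = N²·Var(ȳ) = N²·(1 − n/N)·s²/n.
f = 11511/42499 = 0.27085343; Var(ȳ) = 0.72914657·2.54/11511 = 1.6089239 × 10^-4.
Var(Ŷ) = 42499² · (1.6089239 × 10^-4) = 290598.2.

290600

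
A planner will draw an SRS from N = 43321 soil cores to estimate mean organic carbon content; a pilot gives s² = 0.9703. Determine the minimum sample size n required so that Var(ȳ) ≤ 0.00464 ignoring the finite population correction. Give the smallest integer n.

Without fpc, n₀ = s²/D = 0.9703/0.00464 = 209.1164.
Rounding up, n = 210.

210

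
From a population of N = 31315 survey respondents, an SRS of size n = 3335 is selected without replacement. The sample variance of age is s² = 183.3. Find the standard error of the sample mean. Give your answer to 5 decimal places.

Under SRS without replacement, Var(ȳ) = (1 − f)·s²/n with f = n/N = 3335/31315 = 0.10649848.
Var(ȳ) = (1 − 0.10649848)·183.3/3335 = 0.89350152·0.054962519 = 0.049109094.
SE(ȳ) = √(0.049109094) = 0.22161.

0.22161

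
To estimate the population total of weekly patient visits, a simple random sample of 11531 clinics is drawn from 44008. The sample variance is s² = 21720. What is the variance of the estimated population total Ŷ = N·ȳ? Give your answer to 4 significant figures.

2.692 × 10^9

Var(Ŷ) = N²·Var(ȳ) = N²·(1 − n/N)·s²/n.
f = 11531/44008 = 0.26202054; Var(ȳ) = 0.73797946·21720/11531 = 1.3900714.
Var(Ŷ) = 44008² · 1.3900714 = 2.6921569 × 10^9.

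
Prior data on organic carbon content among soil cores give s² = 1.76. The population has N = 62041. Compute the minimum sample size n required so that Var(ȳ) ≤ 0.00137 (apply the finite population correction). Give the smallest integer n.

1259

Without fpc, n₀ = s²/D = 1.76/0.00137 = 1284.6715.
With fpc, (1 − n/N)·s²/n ≤ D requires n ≥ n₀/(1 + n₀/N) = 1284.6715/(1 + 1284.6715/62041) = 1258.6097.
Rounding up, n = 1259.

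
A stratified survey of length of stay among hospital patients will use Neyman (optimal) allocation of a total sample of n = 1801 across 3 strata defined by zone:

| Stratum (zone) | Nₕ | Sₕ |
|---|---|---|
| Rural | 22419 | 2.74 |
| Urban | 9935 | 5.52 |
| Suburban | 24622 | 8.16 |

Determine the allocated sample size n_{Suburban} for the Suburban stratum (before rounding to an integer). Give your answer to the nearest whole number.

1141

Neyman allocation: nₕ = n·NₕSₕ / Σⱼ NⱼSⱼ.
Σ NⱼSⱼ = 22419·2.74 + 9935·5.52 + 24622·8.16 = 317184.78.
n_{Suburban} = 1801·24622·8.16 / 317184.78 = 1141.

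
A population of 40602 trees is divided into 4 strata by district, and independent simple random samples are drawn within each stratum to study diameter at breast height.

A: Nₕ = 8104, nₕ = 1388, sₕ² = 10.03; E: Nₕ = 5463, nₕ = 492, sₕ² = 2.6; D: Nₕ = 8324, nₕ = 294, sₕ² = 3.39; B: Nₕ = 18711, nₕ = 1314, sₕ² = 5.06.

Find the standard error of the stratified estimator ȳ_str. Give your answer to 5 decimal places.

0.03941

Var(ȳ_str) = Σₕ Wₕ²(1 − fₕ)sₕ²/nₕ with Wₕ = Nₕ/N, N = 40602.
A: Wₕ = 0.19959608; term = 0.19959608²·(1 − 0.17127345)·10.03/1388 = 2.3857599 × 10^-4.
E: Wₕ = 0.13455002; term = 0.13455002²·(1 − 0.09006041)·2.6/492 = 8.7053925 × 10^-5.
D: Wₕ = 0.20501453; term = 0.20501453²·(1 − 0.03531956)·3.39/294 = 4.6752531 × 10^-4.
B: Wₕ = 0.46083937; term = 0.46083937²·(1 − 0.07022607)·5.06/1314 = 7.6038171 × 10^-4.
Sum = 0.0015535369.
SE = √(0.0015535369) = 0.03941.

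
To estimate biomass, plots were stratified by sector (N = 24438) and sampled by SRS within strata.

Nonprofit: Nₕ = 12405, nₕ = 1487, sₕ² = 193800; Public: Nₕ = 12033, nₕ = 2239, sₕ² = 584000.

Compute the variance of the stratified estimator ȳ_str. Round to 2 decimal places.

81.03

Var(ȳ_str) = Σₕ Wₕ²(1 − fₕ)sₕ²/nₕ with Wₕ = Nₕ/N, N = 24438.
Nonprofit: Wₕ = 0.50761110; term = 0.50761110²·(1 − 0.11987102)·193800/1487 = 29.556387.
Public: Wₕ = 0.49238890; term = 0.49238890²·(1 − 0.18607164)·584000/2239 = 51.470863.
Sum = 81.02725.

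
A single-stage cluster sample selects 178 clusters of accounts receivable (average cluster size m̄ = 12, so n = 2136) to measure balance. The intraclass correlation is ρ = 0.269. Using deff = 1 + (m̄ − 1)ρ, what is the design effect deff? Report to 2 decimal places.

deff = 1 + (12 − 1)·0.269 = 1 + 2.959 = 3.959.

3.96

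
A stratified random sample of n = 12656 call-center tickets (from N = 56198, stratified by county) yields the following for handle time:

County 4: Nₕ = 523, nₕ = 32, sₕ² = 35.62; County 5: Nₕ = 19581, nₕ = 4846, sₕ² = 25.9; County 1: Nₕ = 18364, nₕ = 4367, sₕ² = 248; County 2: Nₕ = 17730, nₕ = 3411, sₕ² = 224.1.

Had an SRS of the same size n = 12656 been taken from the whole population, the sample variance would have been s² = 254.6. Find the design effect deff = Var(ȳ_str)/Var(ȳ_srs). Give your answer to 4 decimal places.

Var(ȳ_str) = Σ Wₕ²(1−fₕ)sₕ²/nₕ with Wₕ = Nₕ/56198:
  County 4: (523/56198)²·(1−32/523)·35.62/32 = 9.0507673 × 10^-5
  County 5: (19581/56198)²·(1−4846/19581)·25.9/4846 = 4.8826955 × 10^-4
  County 1: (18364/56198)²·(1−4367/18364)·248/4367 = 0.0046219902
  County 2: (17730/56198)²·(1−3411/17730)·224.1/3411 = 0.0052812879
  → Var(ȳ_str) = 0.010482055.
Var(ȳ_srs) = (1 − 12656/56198)·254.6/12656 = 0.01558653.
deff = 0.010482055 / 0.01558653 = 0.6725.

0.6725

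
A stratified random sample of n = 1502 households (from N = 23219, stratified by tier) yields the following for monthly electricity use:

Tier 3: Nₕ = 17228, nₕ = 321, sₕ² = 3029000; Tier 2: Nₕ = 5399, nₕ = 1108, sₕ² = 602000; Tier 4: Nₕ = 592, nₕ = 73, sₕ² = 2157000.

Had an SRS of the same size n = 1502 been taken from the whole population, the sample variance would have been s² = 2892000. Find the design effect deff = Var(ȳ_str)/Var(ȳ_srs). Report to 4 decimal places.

2.8532

Var(ȳ_str) = Σ Wₕ²(1−fₕ)sₕ²/nₕ with Wₕ = Nₕ/23219:
  Tier 3: (17228/23219)²·(1−321/17228)·3029000/321 = 5098.1033
  Tier 2: (5399/23219)²·(1−1108/5399)·602000/1108 = 23.347563
  Tier 4: (592/23219)²·(1−73/592)·2157000/73 = 16.839505
  → Var(ȳ_str) = 5138.2904.
Var(ȳ_srs) = (1 − 1502/23219)·2892000/1502 = 1800.8796.
deff = 5138.2904 / 1800.8796 = 2.8532.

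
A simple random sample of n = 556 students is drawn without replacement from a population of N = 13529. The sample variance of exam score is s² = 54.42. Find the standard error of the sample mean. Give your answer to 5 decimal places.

0.30636

Under SRS without replacement, Var(ȳ) = (1 − f)·s²/n with f = n/N = 556/13529 = 0.04109690.
Var(ȳ) = (1 − 0.04109690)·54.42/556 = 0.95890310·0.097877698 = 0.093855228.
SE(ȳ) = √(0.093855228) = 0.30636.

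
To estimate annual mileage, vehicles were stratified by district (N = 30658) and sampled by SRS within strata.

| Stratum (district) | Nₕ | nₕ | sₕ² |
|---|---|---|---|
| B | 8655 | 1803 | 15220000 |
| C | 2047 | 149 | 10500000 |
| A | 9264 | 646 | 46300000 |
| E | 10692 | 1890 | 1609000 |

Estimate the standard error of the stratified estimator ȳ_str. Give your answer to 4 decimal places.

Var(ȳ_str) = Σₕ Wₕ²(1 − fₕ)sₕ²/nₕ with Wₕ = Nₕ/N, N = 30658.
B: Wₕ = 0.28230804; term = 0.28230804²·(1 − 0.20831889)·15220000/1803 = 532.61784.
C: Wₕ = 0.06676887; term = 0.06676887²·(1 − 0.07278945)·10500000/149 = 291.29259.
A: Wₕ = 0.30217235; term = 0.30217235²·(1 − 0.06973230)·46300000/646 = 6087.877.
E: Wₕ = 0.34875073; term = 0.34875073²·(1 − 0.17676768)·1609000/1890 = 85.240682.
Sum = 6997.0281.
SE = √(6997.0281) = 83.6482.

83.6482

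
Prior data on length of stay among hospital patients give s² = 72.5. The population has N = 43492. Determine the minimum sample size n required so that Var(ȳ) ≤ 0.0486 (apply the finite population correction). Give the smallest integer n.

1443

Without fpc, n₀ = s²/D = 72.5/0.0486 = 1491.7695.
With fpc, (1 − n/N)·s²/n ≤ D requires n ≥ n₀/(1 + n₀/N) = 1491.7695/(1 + 1491.7695/43492) = 1442.2989.
Rounding up, n = 1443.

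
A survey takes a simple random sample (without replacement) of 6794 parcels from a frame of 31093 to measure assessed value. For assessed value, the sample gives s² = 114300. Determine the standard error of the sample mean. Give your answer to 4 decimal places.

Under SRS without replacement, Var(ȳ) = (1 − f)·s²/n with f = n/N = 6794/31093 = 0.21850577.
Var(ȳ) = (1 − 0.21850577)·114300/6794 = 0.78149423·16.823668 = 13.147599.
SE(ȳ) = √(13.147599) = 3.6260.

3.6260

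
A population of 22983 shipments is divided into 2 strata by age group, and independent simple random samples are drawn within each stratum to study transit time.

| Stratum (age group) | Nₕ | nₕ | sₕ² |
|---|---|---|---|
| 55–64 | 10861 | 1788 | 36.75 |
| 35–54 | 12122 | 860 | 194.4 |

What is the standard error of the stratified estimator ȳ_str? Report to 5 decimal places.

Var(ȳ_str) = Σₕ Wₕ²(1 − fₕ)sₕ²/nₕ with Wₕ = Nₕ/N, N = 22983.
55–64: Wₕ = 0.47256668; term = 0.47256668²·(1 − 0.16462573)·36.75/1788 = 0.0038343974.
35–54: Wₕ = 0.52743332; term = 0.52743332²·(1 − 0.07094539)·194.4/860 = 0.058421698.
Sum = 0.062256095.
SE = √(0.062256095) = 0.24951.

0.24951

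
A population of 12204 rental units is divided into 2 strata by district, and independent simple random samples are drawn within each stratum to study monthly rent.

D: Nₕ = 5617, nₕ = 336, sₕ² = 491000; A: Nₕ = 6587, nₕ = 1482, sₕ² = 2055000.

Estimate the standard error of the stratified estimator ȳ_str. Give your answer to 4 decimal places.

24.5787

Var(ȳ_str) = Σₕ Wₕ²(1 − fₕ)sₕ²/nₕ with Wₕ = Nₕ/N, N = 12204.
D: Wₕ = 0.46025893; term = 0.46025893²·(1 − 0.05981841)·491000/336 = 291.04384.
A: Wₕ = 0.53974107; term = 0.53974107²·(1 − 0.22498861)·2055000/1482 = 313.07085.
Sum = 604.11469.
SE = √(604.11469) = 24.5787.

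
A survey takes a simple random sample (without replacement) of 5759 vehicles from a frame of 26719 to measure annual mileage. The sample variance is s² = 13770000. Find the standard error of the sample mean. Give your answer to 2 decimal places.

43.31

Under SRS without replacement, Var(ȳ) = (1 − f)·s²/n with f = n/N = 5759/26719 = 0.21553950.
Var(ȳ) = (1 − 0.21553950)·13770000/5759 = 0.78446050·2391.0401 = 1875.6765.
SE(ȳ) = √(1875.6765) = 43.31.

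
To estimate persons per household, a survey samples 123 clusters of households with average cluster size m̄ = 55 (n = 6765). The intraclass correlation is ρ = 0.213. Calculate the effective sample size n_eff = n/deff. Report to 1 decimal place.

deff = 1 + (55 − 1)·0.213 = 1 + 11.502 = 12.502.
n_eff = 6765 / 12.502 = 541.1.

541.1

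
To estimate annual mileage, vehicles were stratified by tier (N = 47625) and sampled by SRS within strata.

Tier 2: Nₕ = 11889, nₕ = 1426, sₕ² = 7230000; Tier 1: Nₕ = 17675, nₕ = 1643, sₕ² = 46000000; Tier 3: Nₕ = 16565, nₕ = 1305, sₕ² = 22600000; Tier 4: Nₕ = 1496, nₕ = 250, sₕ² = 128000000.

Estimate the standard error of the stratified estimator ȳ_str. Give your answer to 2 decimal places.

78.27

Var(ȳ_str) = Σₕ Wₕ²(1 − fₕ)sₕ²/nₕ with Wₕ = Nₕ/N, N = 47625.
Tier 2: Wₕ = 0.24963780; term = 0.24963780²·(1 − 0.11994280)·7230000/1426 = 278.06757.
Tier 1: Wₕ = 0.37112861; term = 0.37112861²·(1 − 0.09295615)·46000000/1643 = 3497.8197.
Tier 3: Wₕ = 0.34782152; term = 0.34782152²·(1 − 0.07878056)·22600000/1305 = 1930.0738.
Tier 4: Wₕ = 0.03141207; term = 0.03141207²·(1 − 0.16711230)·128000000/250 = 420.7747.
Sum = 6126.7358.
SE = √(6126.7358) = 78.27.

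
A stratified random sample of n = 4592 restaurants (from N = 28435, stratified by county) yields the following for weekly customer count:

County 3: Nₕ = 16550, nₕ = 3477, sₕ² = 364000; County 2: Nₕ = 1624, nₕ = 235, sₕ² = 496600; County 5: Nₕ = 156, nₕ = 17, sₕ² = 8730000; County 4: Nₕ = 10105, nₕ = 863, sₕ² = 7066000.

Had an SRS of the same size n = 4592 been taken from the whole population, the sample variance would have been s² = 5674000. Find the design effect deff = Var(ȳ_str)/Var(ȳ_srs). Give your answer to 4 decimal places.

Var(ȳ_str) = Σ Wₕ²(1−fₕ)sₕ²/nₕ with Wₕ = Nₕ/28435:
  County 3: (16550/28435)²·(1−3477/16550)·364000/3477 = 28.013249
  County 2: (1624/28435)²·(1−235/1624)·496600/235 = 5.8955002
  County 5: (156/28435)²·(1−17/156)·8730000/17 = 13.772039
  County 4: (10105/28435)²·(1−863/10105)·7066000/863 = 945.71147
  → Var(ȳ_str) = 993.39226.
Var(ȳ_srs) = (1 − 4592/28435)·5674000/4592 = 1036.0844.
deff = 993.39226 / 1036.0844 = 0.9588.

0.9588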